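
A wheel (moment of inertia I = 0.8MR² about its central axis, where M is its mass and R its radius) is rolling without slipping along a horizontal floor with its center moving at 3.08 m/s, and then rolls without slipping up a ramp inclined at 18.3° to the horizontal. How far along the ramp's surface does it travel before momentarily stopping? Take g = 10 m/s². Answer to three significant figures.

Here I = 0.8MR², so the shape factor k = I/(MR²) = 0.8.
Pure rolling means v = ωR; then KE = ½Mv² + ½I(v/R)² = ½(1+k)Mv² = (9/10)Mv².
Setting this equal to Mgh gives the vertical rise h = (1+k)v₀²/(2g) = 1.8×3.08²/(2×10) = 0.8538 m.
The distance along the slope is d = h/sinθ = 0.8538/sin18.3° ≈ 2.72 m.

d ≈ 2.72 m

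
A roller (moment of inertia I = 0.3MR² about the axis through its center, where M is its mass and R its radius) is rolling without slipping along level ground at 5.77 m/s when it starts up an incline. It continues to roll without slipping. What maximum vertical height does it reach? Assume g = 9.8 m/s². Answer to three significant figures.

h ≈ 2.21 m

For this body I = 0.3MR², i.e. k = I/(MR²) = 0.3.
Rolling without slipping gives ω = v/R, so the total kinetic energy is ½Mv² + ½Iω² = ½(1+k)Mv² = (13/20)Mv².
At the top the kinetic energy is zero, so (13/20)Mv₀² = Mgh.
Thus h = (1+k)v₀²/(2g) = 1.3 × 5.77² / (2 × 9.8) ≈ 2.21 m.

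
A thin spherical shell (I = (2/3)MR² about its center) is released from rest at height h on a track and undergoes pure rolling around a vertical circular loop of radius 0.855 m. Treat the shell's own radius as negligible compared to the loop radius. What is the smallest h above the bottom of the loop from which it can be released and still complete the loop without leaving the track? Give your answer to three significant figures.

The moment of inertia is (2/3)MR², giving k ≡ I/(MR²) = 2/3.
At the top, contact is just lost when gravity alone supplies the centripetal force: Mg = Mv_top²/r, i.e. v_top² = gr.
With ω = v/R, the kinetic energy at speed v is ½(1+k)Mv² = (5/6)Mv².
Energy conservation from release (height h) to the top (height 2r): Mgh = Mg(2r) + (5/6)M·gr.
Thus h_min = 2r + (1+k)r/2 = r(2 + 1.667/2) = 0.855 × 2.833 ≈ 2.42 m.

h_min ≈ 2.42 m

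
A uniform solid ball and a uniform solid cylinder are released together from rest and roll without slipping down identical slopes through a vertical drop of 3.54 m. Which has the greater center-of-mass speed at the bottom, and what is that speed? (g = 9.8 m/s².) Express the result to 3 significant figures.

For rolling without slipping, Mgh = ½(1+k)Mv² where k = I/(MR²), so v = √(2gh/(1+k)).
Uniform solid ball: k = 0.4, giving v = √(2×9.8×3.54/1.4) = 7.04 m/s.
Uniform solid cylinder: k = 0.5, giving v = √(2×9.8×3.54/1.5) = 6.801 m/s.
The smaller k wins: the uniform solid ball, at ≈ 7.04 m/s.

the uniform solid ball, at v ≈ 7.04 m/s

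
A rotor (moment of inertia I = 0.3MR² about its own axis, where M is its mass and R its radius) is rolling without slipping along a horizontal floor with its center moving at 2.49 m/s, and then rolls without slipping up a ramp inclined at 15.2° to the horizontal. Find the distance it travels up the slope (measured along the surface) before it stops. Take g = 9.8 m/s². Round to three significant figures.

d ≈ 1.57 m

For this body I = 0.3MR², i.e. k = I/(MR²) = 0.3.
Rolling without slipping gives ω = v/R, so the total kinetic energy is ½Mv² + ½Iω² = ½(1+k)Mv² = (13/20)Mv².
Setting this equal to Mgh gives the vertical rise h = (1+k)v₀²/(2g) = 1.3×2.49²/(2×9.8) = 0.4112 m.
The distance along the slope is d = h/sinθ = 0.4112/sin15.2° ≈ 1.57 m.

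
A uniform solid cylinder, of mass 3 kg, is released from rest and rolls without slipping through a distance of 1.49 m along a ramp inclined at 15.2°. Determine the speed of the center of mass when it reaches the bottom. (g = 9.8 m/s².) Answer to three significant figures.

v ≈ 2.26 m/s

Here I = (1/2)MR², so the shape factor k = I/(MR²) = 0.5.
The rolling condition ω = v/R makes the rotational term ½I(v/R)² = ½kMv², so KE_total = ½(1+k)Mv² = (3/4)Mv².
The vertical drop is h = L sinθ = 1.49 × sin15.2° = 0.3907 m.
Energy conservation: Mgh = (3/4)Mv², so v = √(2gh/(1+k)) = √(2 × 9.8 × 0.3907 / 1.5) ≈ 2.26 m/s.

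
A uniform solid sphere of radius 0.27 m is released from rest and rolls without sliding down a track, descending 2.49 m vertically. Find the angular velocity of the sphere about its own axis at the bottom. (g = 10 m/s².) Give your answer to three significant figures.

The moment of inertia is (2/5)MR², giving k ≡ I/(MR²) = 0.4.
The rolling condition ω = v/R makes the rotational term ½I(v/R)² = ½kMv², so KE_total = ½(1+k)Mv² = (7/10)Mv².
Energy conservation Mgh = ½(1+k)Mv² gives v = √(2gh/(1+k)) = √(2 × 10 × 2.49 / 1.4) = 5.964 m/s.
Then ω = v/R = 5.964 / 0.27 ≈ 22.1 rad/s.

ω ≈ 22.1 rad/s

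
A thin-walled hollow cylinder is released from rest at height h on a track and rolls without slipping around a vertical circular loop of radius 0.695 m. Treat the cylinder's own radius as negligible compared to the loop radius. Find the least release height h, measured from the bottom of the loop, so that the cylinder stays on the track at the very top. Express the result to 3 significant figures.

h_min ≈ 2.09 m

Here I = MR², so the shape factor k = I/(MR²) = 1.
At the top, contact is just lost when gravity alone supplies the centripetal force: Mg = Mv_top²/r, i.e. v_top² = gr.
With ω = v/R, the kinetic energy at speed v is ½(1+k)Mv² = Mv².
Energy conservation from release (height h) to the top (height 2r): Mgh = Mg(2r) + M·gr.
Thus h_min = 2r + (1+k)r/2 = r(2 + 2/2) = 0.695 × 3 ≈ 2.09 m.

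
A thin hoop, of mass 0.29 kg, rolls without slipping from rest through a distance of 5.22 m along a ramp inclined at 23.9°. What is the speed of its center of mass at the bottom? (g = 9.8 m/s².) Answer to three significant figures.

v ≈ 4.55 m/s

Here I = MR², so the shape factor k = I/(MR²) = 1.
The rolling condition ω = v/R makes the rotational term ½I(v/R)² = ½kMv², so KE_total = ½(1+k)Mv² = Mv².
The vertical drop is h = L sinθ = 5.22 × sin23.9° = 2.115 m.
Setting Mgh = Mv² gives v = √(2gh/(1+k)) = √(2·9.8·2.115/2) ≈ 4.55 m/s.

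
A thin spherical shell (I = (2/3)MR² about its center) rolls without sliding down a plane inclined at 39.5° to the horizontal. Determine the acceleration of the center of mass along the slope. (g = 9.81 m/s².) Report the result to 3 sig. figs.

Here I = (2/3)MR², so the shape factor k = I/(MR²) = 2/3.
Translational: Mg sinθ − f = Ma. Rotational about the CM: fR = Iα = kMRa, so f = kMa.
Eliminating f: Mg sinθ = (1+k)Ma, so a = g sinθ/(1+k) = 9.81 × sin39.5° / 1.667 ≈ 3.74 m/s².

a ≈ 3.74 m/s²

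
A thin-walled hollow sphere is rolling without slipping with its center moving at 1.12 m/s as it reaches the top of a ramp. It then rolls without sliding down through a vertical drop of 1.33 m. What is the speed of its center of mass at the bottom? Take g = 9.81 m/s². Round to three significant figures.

v ≈ 4.11 m/s

For this body I = (2/3)MR², i.e. k = I/(MR²) = 2/3.
Since it rolls without slipping, ω = v/R and KE = ½Mv² + ½Iω² = ½(1+k)Mv² = (5/6)Mv².
Energy conservation: (5/6)Mv₀² + Mgh = (5/6)Mv², so v² = v₀² + 2gh/(1+k).
v = √(1.12² + 2×9.81×1.33/1.667) = √16.91 ≈ 4.11 m/s.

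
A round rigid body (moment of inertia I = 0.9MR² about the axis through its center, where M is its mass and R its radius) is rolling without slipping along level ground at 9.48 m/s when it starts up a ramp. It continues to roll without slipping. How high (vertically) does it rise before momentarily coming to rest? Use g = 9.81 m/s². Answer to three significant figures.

With I = 0.9MR², the ratio k = I/(MR²) is 0.9.
Pure rolling means v = ωR; then KE = ½Mv² + ½I(v/R)² = ½(1+k)Mv² = (19/20)Mv².
All of this converts to potential energy at the highest point: (19/20)Mv₀² = Mgh.
Thus h = (1+k)v₀²/(2g) = 1.9 × 9.48² / (2 × 9.81) ≈ 8.70 m.

h ≈ 8.70 m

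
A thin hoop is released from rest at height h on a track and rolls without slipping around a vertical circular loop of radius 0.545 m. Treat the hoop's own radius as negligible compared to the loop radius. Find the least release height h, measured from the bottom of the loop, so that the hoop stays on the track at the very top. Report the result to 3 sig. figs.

Here I = MR², so the shape factor k = I/(MR²) = 1.
At the top of the loop, the minimum-contact condition is Mg = Mv_top²/r, so v_top² = gr.
With ω = v/R, the kinetic energy at speed v is ½(1+k)Mv² = Mv².
Energy conservation from release (height h) to the top (height 2r): Mgh = Mg(2r) + M·gr.
Thus h_min = 2r + (1+k)r/2 = r(2 + 2/2) = 0.545 × 3 ≈ 1.64 m.

h_min ≈ 1.64 m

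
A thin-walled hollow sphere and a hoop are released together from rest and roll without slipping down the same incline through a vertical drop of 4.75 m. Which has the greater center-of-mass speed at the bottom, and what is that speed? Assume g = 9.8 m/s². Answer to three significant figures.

the thin-walled hollow sphere, at v ≈ 7.47 m/s

For rolling without slipping, Mgh = ½(1+k)Mv² where k = I/(MR²), so v = √(2gh/(1+k)).
Thin-walled hollow sphere: k = 2/3, giving v = √(2×9.8×4.75/1.667) = 7.474 m/s.
Hoop: k = 1, giving v = √(2×9.8×4.75/2) = 6.823 m/s.
The smaller k wins: the thin-walled hollow sphere, at ≈ 7.47 m/s.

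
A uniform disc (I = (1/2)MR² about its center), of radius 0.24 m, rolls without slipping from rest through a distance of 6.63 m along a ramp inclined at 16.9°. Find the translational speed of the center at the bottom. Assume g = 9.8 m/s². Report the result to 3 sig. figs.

v ≈ 5.02 m/s

For this body I = (1/2)MR², i.e. k = I/(MR²) = 0.5.
The rolling condition ω = v/R makes the rotational term ½I(v/R)² = ½kMv², so KE_total = ½(1+k)Mv² = (3/4)Mv².
The vertical drop is h = L sinθ = 6.63 × sin16.9° = 1.927 m.
Setting Mgh = (3/4)Mv² gives v = √(2gh/(1+k)) = √(2·9.8·1.927/1.5) ≈ 5.02 m/s.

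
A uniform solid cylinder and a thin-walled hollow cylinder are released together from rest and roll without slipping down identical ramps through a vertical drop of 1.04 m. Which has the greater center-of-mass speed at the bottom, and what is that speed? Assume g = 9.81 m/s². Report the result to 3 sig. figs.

For rolling without slipping, Mgh = ½(1+k)Mv² where k = I/(MR²), so v = √(2gh/(1+k)).
Uniform solid cylinder: k = 0.5, giving v = √(2×9.81×1.04/1.5) = 3.688 m/s.
Thin-walled hollow cylinder: k = 1, giving v = √(2×9.81×1.04/2) = 3.194 m/s.
The smaller k wins: the uniform solid cylinder, at ≈ 3.69 m/s.

the uniform solid cylinder, at v ≈ 3.69 m/s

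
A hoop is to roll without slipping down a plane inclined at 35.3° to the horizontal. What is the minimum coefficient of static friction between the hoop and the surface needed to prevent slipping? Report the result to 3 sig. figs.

μ_min ≈ 0.354

For this body I = MR², i.e. k = I/(MR²) = 1.
Translational: Mg sinθ − f = Ma. Rotational about the CM: fR = Iα = kMRa, so f = kMa.
These give a = g sinθ/(1+k) and the required friction f = kMg sinθ/(1+k).
With N = Mg cosθ, the no-slip condition f ≤ μN gives μ_min = f/N = k tanθ/(1+k).
μ_min = 1 × tan35.3° / 2 ≈ 0.354.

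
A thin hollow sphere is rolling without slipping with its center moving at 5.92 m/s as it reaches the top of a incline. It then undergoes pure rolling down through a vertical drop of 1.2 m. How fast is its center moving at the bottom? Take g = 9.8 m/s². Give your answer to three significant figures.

Here I = (2/3)MR², so the shape factor k = I/(MR²) = 2/3.
Rolling without slipping gives ω = v/R, so the total kinetic energy is ½Mv² + ½Iω² = ½(1+k)Mv² = (5/6)Mv².
Conserving energy between top and bottom: (5/6)Mv² = (5/6)Mv₀² + Mgh, hence v² = v₀² + 2gh/(1+k).
v = √(5.92² + 2×9.8×1.2/1.667) = √49.16 ≈ 7.01 m/s.

v ≈ 7.01 m/s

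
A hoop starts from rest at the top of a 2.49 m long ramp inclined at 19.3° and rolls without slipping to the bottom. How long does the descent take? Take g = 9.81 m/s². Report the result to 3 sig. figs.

t ≈ 1.75 s

The moment of inertia is MR², giving k ≡ I/(MR²) = 1.
Translational: Mg sinθ − f = Ma. Rotational about the CM: fR = Iα = kMRa, so f = kMa.
Hence a = g sinθ/(1+k) = 9.81×sin19.3°/2 = 1.621 m/s².
With constant a from rest, t = √(2L/a) = √(2·2.49/1.621) ≈ 1.75 s.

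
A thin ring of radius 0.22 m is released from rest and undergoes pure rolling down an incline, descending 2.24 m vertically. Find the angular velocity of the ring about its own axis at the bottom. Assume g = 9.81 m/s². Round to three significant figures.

For this body I = MR², i.e. k = I/(MR²) = 1.
The rolling condition ω = v/R makes the rotational term ½I(v/R)² = ½kMv², so KE_total = ½(1+k)Mv² = Mv².
Energy conservation Mgh = ½(1+k)Mv² gives v = √(2gh/(1+k)) = √(2 × 9.81 × 2.24 / 2) = 4.688 m/s.
The angular speed follows from ω = v/R = 4.688/0.22 ≈ 21.3 rad/s.

ω ≈ 21.3 rad/s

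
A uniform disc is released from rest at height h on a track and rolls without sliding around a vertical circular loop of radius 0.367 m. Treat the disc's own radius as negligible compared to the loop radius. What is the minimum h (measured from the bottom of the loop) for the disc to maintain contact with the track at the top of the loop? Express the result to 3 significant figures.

For this body I = (1/2)MR², i.e. k = I/(MR²) = 0.5.
At the top, contact is just lost when gravity alone supplies the centripetal force: Mg = Mv_top²/r, i.e. v_top² = gr.
With ω = v/R, the kinetic energy at speed v is ½(1+k)Mv² = (3/4)Mv².
Energy conservation from release (height h) to the top (height 2r): Mgh = Mg(2r) + (3/4)M·gr.
Thus h_min = 2r + (1+k)r/2 = r(2 + 1.5/2) = 0.367 × 2.75 ≈ 1.01 m.

h_min ≈ 1.01 m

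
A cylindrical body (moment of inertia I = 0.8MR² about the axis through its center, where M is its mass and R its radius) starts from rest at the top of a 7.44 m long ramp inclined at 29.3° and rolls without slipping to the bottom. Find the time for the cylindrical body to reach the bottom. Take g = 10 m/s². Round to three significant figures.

t ≈ 2.34 s

The moment of inertia is 0.8MR², giving k ≡ I/(MR²) = 0.8.
Along the incline Mg sinθ − f = Ma, and torque about the center fR = Iα = kMR²(a/R) gives f = kMa.
Hence a = g sinθ/(1+k) = 10×sin29.3°/1.8 = 2.719 m/s².
With constant a from rest, t = √(2L/a) = √(2·7.44/2.719) ≈ 2.34 s.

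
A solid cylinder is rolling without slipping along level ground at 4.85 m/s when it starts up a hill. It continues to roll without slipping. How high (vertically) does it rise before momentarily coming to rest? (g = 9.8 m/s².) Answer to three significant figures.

h ≈ 1.80 m

Here I = (1/2)MR², so the shape factor k = I/(MR²) = 0.5.
Since it rolls without slipping, ω = v/R and KE = ½Mv² + ½Iω² = ½(1+k)Mv² = (3/4)Mv².
All of this converts to potential energy at the highest point: (3/4)Mv₀² = Mgh.
Thus h = (1+k)v₀²/(2g) = 1.5 × 4.85² / (2 × 9.8) ≈ 1.80 m.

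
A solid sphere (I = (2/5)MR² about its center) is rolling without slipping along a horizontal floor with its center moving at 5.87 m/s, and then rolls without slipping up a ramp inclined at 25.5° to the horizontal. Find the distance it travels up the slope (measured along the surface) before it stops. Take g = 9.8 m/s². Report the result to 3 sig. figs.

d ≈ 5.72 m

The moment of inertia is (2/5)MR², giving k ≡ I/(MR²) = 0.4.
Pure rolling means v = ωR; then KE = ½Mv² + ½I(v/R)² = ½(1+k)Mv² = (7/10)Mv².
Setting this equal to Mgh gives the vertical rise h = (1+k)v₀²/(2g) = 1.4×5.87²/(2×9.8) = 2.461 m.
Along the incline, d = h/sinθ = 2.461/sin25.5° ≈ 5.72 m.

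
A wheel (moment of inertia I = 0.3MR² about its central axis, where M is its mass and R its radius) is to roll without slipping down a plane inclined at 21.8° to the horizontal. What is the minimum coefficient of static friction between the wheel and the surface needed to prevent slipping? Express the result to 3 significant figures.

Here I = 0.3MR², so the shape factor k = I/(MR²) = 0.3.
Newton's second law down the slope: Mg sinθ − f = Ma. The torque equation fR = Iα (with α = a/R) gives f = kMa.
These give a = g sinθ/(1+k) and the required friction f = kMg sinθ/(1+k).
With N = Mg cosθ, the no-slip condition f ≤ μN gives μ_min = f/N = k tanθ/(1+k).
μ_min = 0.3 × tan21.8° / 1.3 ≈ 0.0923.

μ_min ≈ 0.0923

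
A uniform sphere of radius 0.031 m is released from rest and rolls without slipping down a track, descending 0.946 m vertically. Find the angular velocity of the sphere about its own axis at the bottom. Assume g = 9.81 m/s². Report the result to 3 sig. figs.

ω ≈ 117 rad/s

For this body I = (2/5)MR², i.e. k = I/(MR²) = 0.4.
Since it rolls without slipping, ω = v/R and KE = ½Mv² + ½Iω² = ½(1+k)Mv² = (7/10)Mv².
Energy conservation Mgh = ½(1+k)Mv² gives v = √(2gh/(1+k)) = √(2 × 9.81 × 0.946 / 1.4) = 3.641 m/s.
The angular speed follows from ω = v/R = 3.641/0.031 ≈ 117 rad/s.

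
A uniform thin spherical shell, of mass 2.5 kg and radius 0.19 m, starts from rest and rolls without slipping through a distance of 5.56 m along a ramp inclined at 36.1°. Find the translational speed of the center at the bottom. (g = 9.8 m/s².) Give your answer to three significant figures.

v ≈ 6.21 m/s

With I = (2/3)MR², the ratio k = I/(MR²) is 2/3.
Pure rolling means v = ωR; then KE = ½Mv² + ½I(v/R)² = ½(1+k)Mv² = (5/6)Mv².
The vertical drop is h = L sinθ = 5.56 × sin36.1° = 3.276 m.
Setting Mgh = (5/6)Mv² gives v = √(2gh/(1+k)) = √(2·9.8·3.276/1.667) ≈ 6.21 m/s.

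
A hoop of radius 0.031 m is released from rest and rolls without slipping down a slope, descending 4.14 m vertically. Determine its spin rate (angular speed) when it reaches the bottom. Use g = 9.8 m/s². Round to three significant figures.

The moment of inertia is MR², giving k ≡ I/(MR²) = 1.
Since it rolls without slipping, ω = v/R and KE = ½Mv² + ½Iω² = ½(1+k)Mv² = Mv².
Energy conservation Mgh = ½(1+k)Mv² gives v = √(2gh/(1+k)) = √(2 × 9.8 × 4.14 / 2) = 6.37 m/s.
Then ω = v/R = 6.37 / 0.031 ≈ 205 rad/s.

ω ≈ 205 rad/s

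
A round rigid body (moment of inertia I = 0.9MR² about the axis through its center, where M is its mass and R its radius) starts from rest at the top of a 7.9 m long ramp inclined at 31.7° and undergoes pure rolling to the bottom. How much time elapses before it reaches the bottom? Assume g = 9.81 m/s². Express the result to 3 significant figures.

t ≈ 2.41 s

With I = 0.9MR², the ratio k = I/(MR²) is 0.9.
Along the incline Mg sinθ − f = Ma, and torque about the center fR = Iα = kMR²(a/R) gives f = kMa.
Hence a = g sinθ/(1+k) = 9.81×sin31.7°/1.9 = 2.713 m/s².
With constant a from rest, t = √(2L/a) = √(2·7.9/2.713) ≈ 2.41 s.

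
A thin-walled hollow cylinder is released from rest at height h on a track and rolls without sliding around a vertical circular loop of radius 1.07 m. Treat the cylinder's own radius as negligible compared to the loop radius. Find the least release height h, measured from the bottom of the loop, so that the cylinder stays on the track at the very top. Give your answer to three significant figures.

h_min ≈ 3.21 m

The moment of inertia is MR², giving k ≡ I/(MR²) = 1.
At the top, contact is just lost when gravity alone supplies the centripetal force: Mg = Mv_top²/r, i.e. v_top² = gr.
With ω = v/R, the kinetic energy at speed v is ½(1+k)Mv² = Mv².
Energy conservation from release (height h) to the top (height 2r): Mgh = Mg(2r) + M·gr.
Thus h_min = 2r + (1+k)r/2 = r(2 + 2/2) = 1.07 × 3 ≈ 3.21 m.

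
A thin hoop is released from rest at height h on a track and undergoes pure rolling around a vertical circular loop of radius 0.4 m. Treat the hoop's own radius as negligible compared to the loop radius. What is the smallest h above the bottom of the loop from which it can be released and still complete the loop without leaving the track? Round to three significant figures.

h_min ≈ 1.20 m

Here I = MR², so the shape factor k = I/(MR²) = 1.
At the top, contact is just lost when gravity alone supplies the centripetal force: Mg = Mv_top²/r, i.e. v_top² = gr.
With ω = v/R, the kinetic energy at speed v is ½(1+k)Mv² = Mv².
Energy conservation from release (height h) to the top (height 2r): Mgh = Mg(2r) + M·gr.
Thus h_min = 2r + (1+k)r/2 = r(2 + 2/2) = 0.4 × 3 ≈ 1.20 m.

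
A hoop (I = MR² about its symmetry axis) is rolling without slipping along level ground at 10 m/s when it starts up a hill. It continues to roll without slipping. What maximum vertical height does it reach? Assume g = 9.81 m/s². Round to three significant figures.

h ≈ 10.2 m

The moment of inertia is MR², giving k ≡ I/(MR²) = 1.
Pure rolling means v = ωR; then KE = ½Mv² + ½I(v/R)² = ½(1+k)Mv² = Mv².
All of this converts to potential energy at the highest point: Mv₀² = Mgh.
Thus h = (1+k)v₀²/(2g) = 2 × 10² / (2 × 9.81) ≈ 10.2 m.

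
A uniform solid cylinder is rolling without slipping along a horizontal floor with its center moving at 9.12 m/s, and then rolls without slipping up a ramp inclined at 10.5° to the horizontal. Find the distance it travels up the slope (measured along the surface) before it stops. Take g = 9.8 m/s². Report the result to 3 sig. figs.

The moment of inertia is (1/2)MR², giving k ≡ I/(MR²) = 0.5.
The rolling condition ω = v/R makes the rotational term ½I(v/R)² = ½kMv², so KE_total = ½(1+k)Mv² = (3/4)Mv².
Setting this equal to Mgh gives the vertical rise h = (1+k)v₀²/(2g) = 1.5×9.12²/(2×9.8) = 6.365 m.
The distance along the slope is d = h/sinθ = 6.365/sin10.5° ≈ 34.9 m.

d ≈ 34.9 m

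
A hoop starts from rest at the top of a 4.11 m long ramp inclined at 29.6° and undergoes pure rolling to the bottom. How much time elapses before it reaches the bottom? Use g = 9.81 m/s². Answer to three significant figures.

With I = MR², the ratio k = I/(MR²) is 1.
Translational: Mg sinθ − f = Ma. Rotational about the CM: fR = Iα = kMRa, so f = kMa.
Hence a = g sinθ/(1+k) = 9.81×sin29.6°/2 = 2.423 m/s².
Starting from rest, L = ½at², so t = √(2L/a) = √(2×4.11/2.423) ≈ 1.84 s.

t ≈ 1.84 s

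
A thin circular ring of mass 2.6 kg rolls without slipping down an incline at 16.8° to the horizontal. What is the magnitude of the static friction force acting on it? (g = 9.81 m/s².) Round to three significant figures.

f ≈ 3.69 N

The moment of inertia is MR², giving k ≡ I/(MR²) = 1.
Along the incline Mg sinθ − f = Ma, and torque about the center fR = Iα = kMR²(a/R) gives f = kMa.
Combining, a = g sinθ/(1+k) and f = kMa = kMg sinθ/(1+k).
f = 1 × 2.6 × 9.81 × sin16.8° / 2 ≈ 3.69 N.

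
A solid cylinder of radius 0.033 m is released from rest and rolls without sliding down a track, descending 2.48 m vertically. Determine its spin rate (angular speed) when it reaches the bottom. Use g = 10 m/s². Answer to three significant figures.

For this body I = (1/2)MR², i.e. k = I/(MR²) = 0.5.
Since it rolls without slipping, ω = v/R and KE = ½Mv² + ½Iω² = ½(1+k)Mv² = (3/4)Mv².
Energy conservation Mgh = ½(1+k)Mv² gives v = √(2gh/(1+k)) = √(2 × 10 × 2.48 / 1.5) = 5.75 m/s.
Then ω = v/R = 5.75 / 0.033 ≈ 174 rad/s.

ω ≈ 174 rad/s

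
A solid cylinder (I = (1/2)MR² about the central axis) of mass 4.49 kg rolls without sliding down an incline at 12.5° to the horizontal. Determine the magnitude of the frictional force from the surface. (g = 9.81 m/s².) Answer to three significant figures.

f ≈ 3.18 N

With I = (1/2)MR², the ratio k = I/(MR²) is 0.5.
Translational: Mg sinθ − f = Ma. Rotational about the CM: fR = Iα = kMRa, so f = kMa.
Combining, a = g sinθ/(1+k) and f = kMa = kMg sinθ/(1+k).
f = 0.5 × 4.49 × 9.81 × sin12.5° / 1.5 ≈ 3.18 N.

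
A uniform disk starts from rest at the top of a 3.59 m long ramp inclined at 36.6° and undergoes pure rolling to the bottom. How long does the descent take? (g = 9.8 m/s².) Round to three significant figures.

With I = (1/2)MR², the ratio k = I/(MR²) is 0.5.
Along the incline Mg sinθ − f = Ma, and torque about the center fR = Iα = kMR²(a/R) gives f = kMa.
Hence a = g sinθ/(1+k) = 9.8×sin36.6°/1.5 = 3.895 m/s².
With constant a from rest, t = √(2L/a) = √(2·3.59/3.895) ≈ 1.36 s.

t ≈ 1.36 s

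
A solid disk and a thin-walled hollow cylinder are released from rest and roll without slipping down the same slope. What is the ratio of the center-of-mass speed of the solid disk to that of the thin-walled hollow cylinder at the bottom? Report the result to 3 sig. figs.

v_ratio ≈ 1.15

Each satisfies Mgh = ½(1+k)Mv² with k = I/(MR²), so v ∝ 1/√(1+k).
For the solid disk k = 0.5; for the thin-walled hollow cylinder k = 1.
v₁/v₂ = √((1+k₂)/(1+k₁)) = √(2/1.5) ≈ 1.15.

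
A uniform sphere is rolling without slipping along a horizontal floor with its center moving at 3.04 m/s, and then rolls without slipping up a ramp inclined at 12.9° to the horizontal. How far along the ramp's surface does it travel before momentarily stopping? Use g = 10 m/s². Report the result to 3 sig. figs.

For this body I = (2/5)MR², i.e. k = I/(MR²) = 0.4.
Rolling without slipping gives ω = v/R, so the total kinetic energy is ½Mv² + ½Iω² = ½(1+k)Mv² = (7/10)Mv².
Setting this equal to Mgh gives the vertical rise h = (1+k)v₀²/(2g) = 1.4×3.04²/(2×10) = 0.6469 m.
Along the incline, d = h/sinθ = 0.6469/sin12.9° ≈ 2.90 m.

d ≈ 2.90 m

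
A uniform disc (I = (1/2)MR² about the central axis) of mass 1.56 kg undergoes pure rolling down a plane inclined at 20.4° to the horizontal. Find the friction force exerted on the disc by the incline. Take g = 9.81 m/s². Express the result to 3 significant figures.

f ≈ 1.78 N

For this body I = (1/2)MR², i.e. k = I/(MR²) = 0.5.
Translational: Mg sinθ − f = Ma. Rotational about the CM: fR = Iα = kMRa, so f = kMa.
Combining, a = g sinθ/(1+k) and f = kMa = kMg sinθ/(1+k).
f = 0.5 × 1.56 × 9.81 × sin20.4° / 1.5 ≈ 1.78 N.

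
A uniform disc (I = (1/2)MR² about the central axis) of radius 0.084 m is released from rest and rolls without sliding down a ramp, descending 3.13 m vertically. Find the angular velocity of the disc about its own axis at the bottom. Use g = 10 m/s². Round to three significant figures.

For this body I = (1/2)MR², i.e. k = I/(MR²) = 0.5.
The rolling condition ω = v/R makes the rotational term ½I(v/R)² = ½kMv², so KE_total = ½(1+k)Mv² = (3/4)Mv².
Energy conservation Mgh = ½(1+k)Mv² gives v = √(2gh/(1+k)) = √(2 × 10 × 3.13 / 1.5) = 6.46 m/s.
Then ω = v/R = 6.46 / 0.084 ≈ 76.9 rad/s.

ω ≈ 76.9 rad/s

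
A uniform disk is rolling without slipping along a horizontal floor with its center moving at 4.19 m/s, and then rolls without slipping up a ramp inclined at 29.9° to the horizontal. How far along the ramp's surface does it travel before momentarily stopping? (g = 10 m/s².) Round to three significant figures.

The moment of inertia is (1/2)MR², giving k ≡ I/(MR²) = 0.5.
Since it rolls without slipping, ω = v/R and KE = ½Mv² + ½Iω² = ½(1+k)Mv² = (3/4)Mv².
Setting this equal to Mgh gives the vertical rise h = (1+k)v₀²/(2g) = 1.5×4.19²/(2×10) = 1.317 m.
The distance along the slope is d = h/sinθ = 1.317/sin29.9° ≈ 2.64 m.

d ≈ 2.64 m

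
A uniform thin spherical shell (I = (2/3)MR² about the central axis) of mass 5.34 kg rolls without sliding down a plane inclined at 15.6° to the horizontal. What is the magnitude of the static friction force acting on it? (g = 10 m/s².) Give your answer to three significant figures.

f ≈ 5.74 N

With I = (2/3)MR², the ratio k = I/(MR²) is 2/3.
Along the incline Mg sinθ − f = Ma, and torque about the center fR = Iα = kMR²(a/R) gives f = kMa.
Combining, a = g sinθ/(1+k) and f = kMa = kMg sinθ/(1+k).
f = (2/3) × 5.34 × 10 × sin15.6° / 1.667 ≈ 5.74 N.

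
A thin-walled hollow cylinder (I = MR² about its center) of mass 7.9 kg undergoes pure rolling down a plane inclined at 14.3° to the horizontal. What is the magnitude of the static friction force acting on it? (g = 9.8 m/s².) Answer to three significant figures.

For this body I = MR², i.e. k = I/(MR²) = 1.
Along the incline Mg sinθ − f = Ma, and torque about the center fR = Iα = kMR²(a/R) gives f = kMa.
Combining, a = g sinθ/(1+k) and f = kMa = kMg sinθ/(1+k).
f = 1 × 7.9 × 9.8 × sin14.3° / 2 ≈ 9.56 N.

f ≈ 9.56 N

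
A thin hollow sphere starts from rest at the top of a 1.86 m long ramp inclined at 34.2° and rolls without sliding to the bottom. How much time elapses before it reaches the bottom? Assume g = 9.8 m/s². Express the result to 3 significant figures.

Here I = (2/3)MR², so the shape factor k = I/(MR²) = 2/3.
Along the incline Mg sinθ − f = Ma, and torque about the center fR = Iα = kMR²(a/R) gives f = kMa.
Hence a = g sinθ/(1+k) = 9.8×sin34.2°/1.667 = 3.305 m/s².
With constant a from rest, t = √(2L/a) = √(2·1.86/3.305) ≈ 1.06 s.

t ≈ 1.06 s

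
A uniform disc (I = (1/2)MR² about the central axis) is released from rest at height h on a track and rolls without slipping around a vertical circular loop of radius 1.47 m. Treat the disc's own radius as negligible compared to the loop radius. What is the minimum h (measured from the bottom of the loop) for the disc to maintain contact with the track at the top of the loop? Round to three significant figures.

Here I = (1/2)MR², so the shape factor k = I/(MR²) = 0.5.
At the top of the loop, the minimum-contact condition is Mg = Mv_top²/r, so v_top² = gr.
With ω = v/R, the kinetic energy at speed v is ½(1+k)Mv² = (3/4)Mv².
Energy conservation from release (height h) to the top (height 2r): Mgh = Mg(2r) + (3/4)M·gr.
Thus h_min = 2r + (1+k)r/2 = r(2 + 1.5/2) = 1.47 × 2.75 ≈ 4.04 m.

h_min ≈ 4.04 m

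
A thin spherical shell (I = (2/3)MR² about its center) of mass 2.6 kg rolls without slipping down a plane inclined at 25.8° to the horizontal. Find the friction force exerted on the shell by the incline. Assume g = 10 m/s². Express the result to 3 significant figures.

f ≈ 4.53 N

The moment of inertia is (2/3)MR², giving k ≡ I/(MR²) = 2/3.
Along the incline Mg sinθ − f = Ma, and torque about the center fR = Iα = kMR²(a/R) gives f = kMa.
Combining, a = g sinθ/(1+k) and f = kMa = kMg sinθ/(1+k).
f = (2/3) × 2.6 × 10 × sin25.8° / 1.667 ≈ 4.53 N.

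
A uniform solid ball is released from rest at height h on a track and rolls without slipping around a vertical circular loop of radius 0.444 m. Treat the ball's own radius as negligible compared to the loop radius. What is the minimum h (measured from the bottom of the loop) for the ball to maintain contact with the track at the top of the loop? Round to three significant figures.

h_min ≈ 1.20 m

The moment of inertia is (2/5)MR², giving k ≡ I/(MR²) = 0.4.
At the top, contact is just lost when gravity alone supplies the centripetal force: Mg = Mv_top²/r, i.e. v_top² = gr.
With ω = v/R, the kinetic energy at speed v is ½(1+k)Mv² = (7/10)Mv².
Energy conservation from release (height h) to the top (height 2r): Mgh = Mg(2r) + (7/10)M·gr.
Thus h_min = 2r + (1+k)r/2 = r(2 + 1.4/2) = 0.444 × 2.7 ≈ 1.20 m.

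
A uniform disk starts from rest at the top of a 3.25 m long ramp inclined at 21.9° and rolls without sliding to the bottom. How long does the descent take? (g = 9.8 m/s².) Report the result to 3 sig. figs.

t ≈ 1.63 s

The moment of inertia is (1/2)MR², giving k ≡ I/(MR²) = 0.5.
Newton's second law down the slope: Mg sinθ − f = Ma. The torque equation fR = Iα (with α = a/R) gives f = kMa.
Hence a = g sinθ/(1+k) = 9.8×sin21.9°/1.5 = 2.437 m/s².
Starting from rest, L = ½at², so t = √(2L/a) = √(2×3.25/2.437) ≈ 1.63 s.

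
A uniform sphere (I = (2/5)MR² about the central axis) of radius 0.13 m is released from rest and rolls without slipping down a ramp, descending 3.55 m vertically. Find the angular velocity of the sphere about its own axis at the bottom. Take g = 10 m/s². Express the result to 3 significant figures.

ω ≈ 54.8 rad/s

The moment of inertia is (2/5)MR², giving k ≡ I/(MR²) = 0.4.
The rolling condition ω = v/R makes the rotational term ½I(v/R)² = ½kMv², so KE_total = ½(1+k)Mv² = (7/10)Mv².
Energy conservation Mgh = ½(1+k)Mv² gives v = √(2gh/(1+k)) = √(2 × 10 × 3.55 / 1.4) = 7.121 m/s.
The angular speed follows from ω = v/R = 7.121/0.13 ≈ 54.8 rad/s.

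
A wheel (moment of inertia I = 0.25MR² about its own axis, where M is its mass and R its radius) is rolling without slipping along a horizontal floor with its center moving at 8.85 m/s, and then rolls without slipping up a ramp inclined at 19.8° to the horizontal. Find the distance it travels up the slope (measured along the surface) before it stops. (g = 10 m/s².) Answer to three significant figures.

The moment of inertia is 0.25MR², giving k ≡ I/(MR²) = 0.25.
Rolling without slipping gives ω = v/R, so the total kinetic energy is ½Mv² + ½Iω² = ½(1+k)Mv² = (5/8)Mv².
Setting this equal to Mgh gives the vertical rise h = (1+k)v₀²/(2g) = 1.25×8.85²/(2×10) = 4.895 m.
Along the incline, d = h/sinθ = 4.895/sin19.8° ≈ 14.5 m.

d ≈ 14.5 m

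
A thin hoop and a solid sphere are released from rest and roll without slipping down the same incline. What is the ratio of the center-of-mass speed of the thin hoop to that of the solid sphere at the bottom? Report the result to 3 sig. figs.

Each satisfies Mgh = ½(1+k)Mv² with k = I/(MR²), so v ∝ 1/√(1+k).
For the thin hoop k = 1; for the solid sphere k = 0.4.
v₁/v₂ = √((1+k₂)/(1+k₁)) = √(1.4/2) ≈ 0.837.

v_ratio ≈ 0.837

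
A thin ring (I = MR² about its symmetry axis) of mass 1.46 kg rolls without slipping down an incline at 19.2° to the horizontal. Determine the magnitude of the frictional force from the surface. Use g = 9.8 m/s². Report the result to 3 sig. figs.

f ≈ 2.35 N

For this body I = MR², i.e. k = I/(MR²) = 1.
Newton's second law down the slope: Mg sinθ − f = Ma. The torque equation fR = Iα (with α = a/R) gives f = kMa.
Combining, a = g sinθ/(1+k) and f = kMa = kMg sinθ/(1+k).
f = 1 × 1.46 × 9.8 × sin19.2° / 2 ≈ 2.35 N.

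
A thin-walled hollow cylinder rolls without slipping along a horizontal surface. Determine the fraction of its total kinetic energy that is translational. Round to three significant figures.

fraction ≈ 0.500

With I = MR², the ratio k = I/(MR²) is 1.
Since ω = v/R, the translational part is ½Mv² and the rotational part is ½I(v/R)² = ½kMv²; the total is ½(1+k)Mv².
The translational fraction is therefore 1/(1+k) = 1/2 ≈ 0.500.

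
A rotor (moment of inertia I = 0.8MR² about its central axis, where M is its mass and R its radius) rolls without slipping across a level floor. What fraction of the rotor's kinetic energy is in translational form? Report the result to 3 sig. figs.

The moment of inertia is 0.8MR², giving k ≡ I/(MR²) = 0.8.
With ω = v/R, KE_trans = ½Mv² and KE_rot = ½Iω² = ½kMv², so KE_total = ½(1+k)Mv².
The translational fraction is therefore 1/(1+k) = 1/1.8 ≈ 0.556.

fraction ≈ 0.556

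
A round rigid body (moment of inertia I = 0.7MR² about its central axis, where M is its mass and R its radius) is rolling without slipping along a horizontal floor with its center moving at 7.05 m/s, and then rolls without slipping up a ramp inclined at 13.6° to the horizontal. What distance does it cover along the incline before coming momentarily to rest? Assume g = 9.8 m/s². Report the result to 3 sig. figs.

d ≈ 18.3 m

The moment of inertia is 0.7MR², giving k ≡ I/(MR²) = 0.7.
Since it rolls without slipping, ω = v/R and KE = ½Mv² + ½Iω² = ½(1+k)Mv² = (17/20)Mv².
Setting this equal to Mgh gives the vertical rise h = (1+k)v₀²/(2g) = 1.7×7.05²/(2×9.8) = 4.311 m.
Along the incline, d = h/sinθ = 4.311/sin13.6° ≈ 18.3 m.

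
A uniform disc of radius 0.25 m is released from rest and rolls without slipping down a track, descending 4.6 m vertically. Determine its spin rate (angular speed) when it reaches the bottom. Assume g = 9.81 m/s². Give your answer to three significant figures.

With I = (1/2)MR², the ratio k = I/(MR²) is 0.5.
Pure rolling means v = ωR; then KE = ½Mv² + ½I(v/R)² = ½(1+k)Mv² = (3/4)Mv².
Energy conservation Mgh = ½(1+k)Mv² gives v = √(2gh/(1+k)) = √(2 × 9.81 × 4.6 / 1.5) = 7.757 m/s.
Then ω = v/R = 7.757 / 0.25 ≈ 31.0 rad/s.

ω ≈ 31.0 rad/s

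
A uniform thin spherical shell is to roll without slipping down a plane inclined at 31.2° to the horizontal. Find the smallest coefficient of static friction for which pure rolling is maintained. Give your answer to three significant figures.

Here I = (2/3)MR², so the shape factor k = I/(MR²) = 2/3.
Newton's second law down the slope: Mg sinθ − f = Ma. The torque equation fR = Iα (with α = a/R) gives f = kMa.
These give a = g sinθ/(1+k) and the required friction f = kMg sinθ/(1+k).
The normal force is N = Mg cosθ, so μ_min = f/N = k tanθ/(1+k).
μ_min = (2/3) × tan31.2° / 1.667 ≈ 0.242.

μ_min ≈ 0.242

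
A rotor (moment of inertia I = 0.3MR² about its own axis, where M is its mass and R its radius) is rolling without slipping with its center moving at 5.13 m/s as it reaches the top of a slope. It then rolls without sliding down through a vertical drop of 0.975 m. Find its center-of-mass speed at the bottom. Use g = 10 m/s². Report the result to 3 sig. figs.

v ≈ 6.43 m/s

The moment of inertia is 0.3MR², giving k ≡ I/(MR²) = 0.3.
The rolling condition ω = v/R makes the rotational term ½I(v/R)² = ½kMv², so KE_total = ½(1+k)Mv² = (13/20)Mv².
Conserving energy between top and bottom: (13/20)Mv² = (13/20)Mv₀² + Mgh, hence v² = v₀² + 2gh/(1+k).
v = √(5.13² + 2×10×0.975/1.3) = √41.32 ≈ 6.43 m/s.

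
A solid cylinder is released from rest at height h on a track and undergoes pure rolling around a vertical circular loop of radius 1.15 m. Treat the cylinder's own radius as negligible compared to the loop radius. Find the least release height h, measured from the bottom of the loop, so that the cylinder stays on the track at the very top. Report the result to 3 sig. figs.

h_min ≈ 3.16 m

Here I = (1/2)MR², so the shape factor k = I/(MR²) = 0.5.
At the top, contact is just lost when gravity alone supplies the centripetal force: Mg = Mv_top²/r, i.e. v_top² = gr.
With ω = v/R, the kinetic energy at speed v is ½(1+k)Mv² = (3/4)Mv².
Energy conservation from release (height h) to the top (height 2r): Mgh = Mg(2r) + (3/4)M·gr.
Thus h_min = 2r + (1+k)r/2 = r(2 + 1.5/2) = 1.15 × 2.75 ≈ 3.16 m.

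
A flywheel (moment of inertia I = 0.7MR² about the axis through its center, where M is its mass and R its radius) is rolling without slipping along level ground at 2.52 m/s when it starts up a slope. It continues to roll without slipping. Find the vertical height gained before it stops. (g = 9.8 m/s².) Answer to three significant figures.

With I = 0.7MR², the ratio k = I/(MR²) is 0.7.
Rolling without slipping gives ω = v/R, so the total kinetic energy is ½Mv² + ½Iω² = ½(1+k)Mv² = (17/20)Mv².
At the top the kinetic energy is zero, so (17/20)Mv₀² = Mgh.
Thus h = (1+k)v₀²/(2g) = 1.7 × 2.52² / (2 × 9.8) ≈ 0.551 m.

h ≈ 0.551 m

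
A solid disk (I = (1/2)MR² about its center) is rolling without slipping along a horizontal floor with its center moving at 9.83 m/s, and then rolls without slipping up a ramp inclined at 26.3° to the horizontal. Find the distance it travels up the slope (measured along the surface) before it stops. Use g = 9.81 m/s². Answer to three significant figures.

With I = (1/2)MR², the ratio k = I/(MR²) is 0.5.
Pure rolling means v = ωR; then KE = ½Mv² + ½I(v/R)² = ½(1+k)Mv² = (3/4)Mv².
Setting this equal to Mgh gives the vertical rise h = (1+k)v₀²/(2g) = 1.5×9.83²/(2×9.81) = 7.388 m.
Along the incline, d = h/sinθ = 7.388/sin26.3° ≈ 16.7 m.

d ≈ 16.7 m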